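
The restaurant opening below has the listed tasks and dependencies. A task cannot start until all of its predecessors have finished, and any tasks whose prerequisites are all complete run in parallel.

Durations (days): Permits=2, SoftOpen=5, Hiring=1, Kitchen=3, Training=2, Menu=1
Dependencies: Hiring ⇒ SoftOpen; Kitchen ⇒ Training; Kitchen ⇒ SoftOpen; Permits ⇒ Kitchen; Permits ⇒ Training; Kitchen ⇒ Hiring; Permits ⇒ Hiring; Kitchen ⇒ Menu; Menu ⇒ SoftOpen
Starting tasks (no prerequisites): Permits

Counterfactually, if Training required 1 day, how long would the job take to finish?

11

Baseline: Permits→Kitchen→Hiring→SoftOpen = 2+3+1+5 = 11 → 11 days.
Training has 4 days of float (longest path through it is 7).
No other chain overtakes it, so the finish is 11 days.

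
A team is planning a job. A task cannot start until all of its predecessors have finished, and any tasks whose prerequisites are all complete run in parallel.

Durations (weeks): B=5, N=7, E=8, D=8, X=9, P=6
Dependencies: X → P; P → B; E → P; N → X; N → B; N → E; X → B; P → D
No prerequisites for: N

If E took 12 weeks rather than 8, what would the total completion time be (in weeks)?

33

Actual critical path: N→X→P→D = 7+9+6+8 = 30 ⇒ 30 weeks.
E has 1 week of float (longest path through it is 29).
New critical path: N→E→P→D = 7+12+6+8 = 33 ⇒ 33 weeks.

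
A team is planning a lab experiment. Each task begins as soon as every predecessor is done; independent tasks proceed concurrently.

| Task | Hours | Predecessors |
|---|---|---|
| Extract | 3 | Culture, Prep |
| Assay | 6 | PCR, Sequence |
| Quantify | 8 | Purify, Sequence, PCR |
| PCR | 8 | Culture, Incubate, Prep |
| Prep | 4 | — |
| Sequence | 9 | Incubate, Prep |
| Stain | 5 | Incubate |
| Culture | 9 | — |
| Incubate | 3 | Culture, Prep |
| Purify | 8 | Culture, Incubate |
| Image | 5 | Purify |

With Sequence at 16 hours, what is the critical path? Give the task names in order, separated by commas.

Culture, Incubate, Sequence, Quantify

Actual critical path: Culture→Incubate→Sequence→Quantify = 9+3+9+8 = 29 ⇒ 29 hours.
Sequence is on the critical path; changing it to 16 makes that path 36 hours.
No other chain overtakes it, so the finish is 36 hours.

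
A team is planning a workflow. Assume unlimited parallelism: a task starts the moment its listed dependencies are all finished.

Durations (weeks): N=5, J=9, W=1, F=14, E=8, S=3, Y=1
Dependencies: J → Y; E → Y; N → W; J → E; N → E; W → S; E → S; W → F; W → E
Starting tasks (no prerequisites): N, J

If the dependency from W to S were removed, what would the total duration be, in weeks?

20

Before: longest chain N→W→F = 5+1+14 = 20, finish 20.
Dropping W→S doesn't change S's earliest start (17); another predecessor still binds.
New critical path: N→W→F = 5+1+14 = 20 ⇒ 20 weeks.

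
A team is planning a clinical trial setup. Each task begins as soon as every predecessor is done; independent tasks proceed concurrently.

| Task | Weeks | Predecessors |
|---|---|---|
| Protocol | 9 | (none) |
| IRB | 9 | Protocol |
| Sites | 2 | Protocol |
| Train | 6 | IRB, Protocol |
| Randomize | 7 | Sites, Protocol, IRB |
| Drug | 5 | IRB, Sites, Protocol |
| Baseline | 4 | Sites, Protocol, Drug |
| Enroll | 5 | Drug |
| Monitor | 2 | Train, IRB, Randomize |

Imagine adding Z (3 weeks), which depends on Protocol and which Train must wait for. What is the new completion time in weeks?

Originally the schedule takes 28 weeks.
With Z inserted, Train now waits for max(IRB, Protocol, Z).
New critical path: Protocol→IRB→Drug→Enroll = 9+9+5+5 = 28 ⇒ 28 weeks.

28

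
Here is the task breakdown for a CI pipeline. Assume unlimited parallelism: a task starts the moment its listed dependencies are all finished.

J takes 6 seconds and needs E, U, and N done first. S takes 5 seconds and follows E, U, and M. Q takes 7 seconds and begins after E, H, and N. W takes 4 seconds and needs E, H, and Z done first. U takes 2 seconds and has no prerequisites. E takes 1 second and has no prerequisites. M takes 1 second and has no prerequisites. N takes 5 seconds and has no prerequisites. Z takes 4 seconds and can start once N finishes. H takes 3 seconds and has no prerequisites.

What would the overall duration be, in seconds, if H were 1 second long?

13

The binding path is N→Z→W = 5+4+4 = 13; finish at 13 seconds.
H is off the critical path — its longest chain is 10 seconds, giving 3 of slack.
No other chain overtakes it, so the finish is 13 seconds.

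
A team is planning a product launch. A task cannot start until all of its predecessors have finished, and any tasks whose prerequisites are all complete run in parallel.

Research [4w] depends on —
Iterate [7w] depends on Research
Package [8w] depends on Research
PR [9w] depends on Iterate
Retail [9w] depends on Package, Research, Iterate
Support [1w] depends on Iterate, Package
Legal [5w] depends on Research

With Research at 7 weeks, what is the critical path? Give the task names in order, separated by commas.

Research, Package, Retail

Critical path before the change: Research→Package→Retail = 4+8+9 = 21 giving 21 weeks.
Since Research is critical, the +3 change carries straight to that chain (now 24 weeks).
The critical path is still Research→Package→Retail; finish is now 24 weeks.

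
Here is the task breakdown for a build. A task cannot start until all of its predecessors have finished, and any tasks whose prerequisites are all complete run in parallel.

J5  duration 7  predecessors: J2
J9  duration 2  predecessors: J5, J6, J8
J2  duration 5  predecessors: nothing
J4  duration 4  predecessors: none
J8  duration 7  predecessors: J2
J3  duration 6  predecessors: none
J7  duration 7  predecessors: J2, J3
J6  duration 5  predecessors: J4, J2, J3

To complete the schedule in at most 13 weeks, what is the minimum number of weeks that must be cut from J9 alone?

Current finish: 14 weeks; target: 13.
J9 is on every critical path, so each week cut from J9 cuts the finish by one (this holds down to a finish of 13).
Need 14 − 13 = 1 week off J9 → J9 becomes 1 week, finish becomes 13.

1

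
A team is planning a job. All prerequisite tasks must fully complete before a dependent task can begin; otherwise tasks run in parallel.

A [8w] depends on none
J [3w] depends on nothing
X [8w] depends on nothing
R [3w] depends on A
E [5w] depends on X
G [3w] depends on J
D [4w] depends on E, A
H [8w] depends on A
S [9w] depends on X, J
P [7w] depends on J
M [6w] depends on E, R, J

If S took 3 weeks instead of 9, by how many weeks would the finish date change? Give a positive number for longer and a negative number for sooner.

The binding path is X→E→M = 8+5+6 = 19; finish at 19 weeks.
S has 2 weeks of float (longest path through it is 17).
That remains the longest chain; total 19 weeks.
Change in finish: 19 − 19 = +0 weeks.

0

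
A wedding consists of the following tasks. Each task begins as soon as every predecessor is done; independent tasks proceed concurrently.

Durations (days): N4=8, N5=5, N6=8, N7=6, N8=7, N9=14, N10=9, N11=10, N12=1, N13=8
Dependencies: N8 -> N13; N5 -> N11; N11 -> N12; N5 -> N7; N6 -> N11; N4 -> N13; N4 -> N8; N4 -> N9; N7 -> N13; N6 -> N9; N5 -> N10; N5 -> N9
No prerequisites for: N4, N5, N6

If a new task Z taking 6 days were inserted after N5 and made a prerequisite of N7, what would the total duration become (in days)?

25

Originally the wedding takes 23 days.
With Z inserted, N7 now waits for max(N5, Z).
New critical path: N5→Z→N7→N13 = 5+6+6+8 = 25 ⇒ 25 days.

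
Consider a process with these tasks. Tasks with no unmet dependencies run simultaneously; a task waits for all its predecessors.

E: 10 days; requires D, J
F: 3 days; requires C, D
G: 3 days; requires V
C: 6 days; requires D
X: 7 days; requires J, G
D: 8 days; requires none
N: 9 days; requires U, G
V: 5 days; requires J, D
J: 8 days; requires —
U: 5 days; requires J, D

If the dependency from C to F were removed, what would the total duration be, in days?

With the dependency in place, J→V→G→N = 8+5+3+9 = 25 sets the finish at 25 days.
Without C→F, F's earliest start moves from 14 to 8.
The longest chain is now J→V→G→N = 8+5+3+9 = 25, so the process takes 25 days.

25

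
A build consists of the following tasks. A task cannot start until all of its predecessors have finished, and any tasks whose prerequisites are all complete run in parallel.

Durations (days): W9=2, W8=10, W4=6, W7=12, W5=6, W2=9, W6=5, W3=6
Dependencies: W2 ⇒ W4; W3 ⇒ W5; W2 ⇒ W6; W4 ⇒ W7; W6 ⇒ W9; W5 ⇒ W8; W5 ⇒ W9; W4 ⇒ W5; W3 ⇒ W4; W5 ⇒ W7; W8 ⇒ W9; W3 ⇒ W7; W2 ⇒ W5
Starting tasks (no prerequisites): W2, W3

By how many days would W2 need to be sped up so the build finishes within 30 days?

Current finish: 33 days; target: 30.
W2 is on every critical path, so each day cut from W2 cuts the finish by one (this holds down to a finish of 30).
Need 33 − 30 = 3 days off W2 → W2 becomes 6 days, finish becomes 30.

3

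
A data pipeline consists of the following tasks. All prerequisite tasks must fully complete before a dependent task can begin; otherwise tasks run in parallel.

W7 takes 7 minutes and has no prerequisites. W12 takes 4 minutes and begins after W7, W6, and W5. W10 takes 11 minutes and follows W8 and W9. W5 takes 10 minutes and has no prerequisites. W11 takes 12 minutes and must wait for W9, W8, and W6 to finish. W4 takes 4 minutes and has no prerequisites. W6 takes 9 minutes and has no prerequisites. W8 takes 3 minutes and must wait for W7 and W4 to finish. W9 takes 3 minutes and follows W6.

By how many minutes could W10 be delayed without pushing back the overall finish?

1

Critical path: W6→W9→W11 = 9+3+12 = 24, so the finish is 24 minutes.
Longest path through W10: 23 minutes (earliest finish 23, latest finish 24).
Float = 24 − 23 = 1.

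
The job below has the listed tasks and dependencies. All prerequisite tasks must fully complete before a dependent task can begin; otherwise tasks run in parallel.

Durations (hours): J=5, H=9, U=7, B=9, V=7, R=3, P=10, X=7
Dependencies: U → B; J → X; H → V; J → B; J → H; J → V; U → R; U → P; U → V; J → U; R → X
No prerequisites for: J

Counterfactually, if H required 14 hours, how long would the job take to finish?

26

Baseline: J→U→R→X = 5+7+3+7 = 22 → 22 hours.
H has 1 hour of float (longest path through it is 21).
The binding chain switches to J→H→V = 5+14+7 = 26; finish 26 hours.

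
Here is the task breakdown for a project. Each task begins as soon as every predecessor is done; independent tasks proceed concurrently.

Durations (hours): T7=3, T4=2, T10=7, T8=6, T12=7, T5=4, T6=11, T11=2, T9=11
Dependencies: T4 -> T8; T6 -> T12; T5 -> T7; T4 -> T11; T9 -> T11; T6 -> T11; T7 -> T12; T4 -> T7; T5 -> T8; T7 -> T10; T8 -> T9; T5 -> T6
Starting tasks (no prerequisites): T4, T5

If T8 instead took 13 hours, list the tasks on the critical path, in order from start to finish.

As given, the longest chain is T5→T8→T9→T11 = 4+6+11+2 = 23, so the finish is 23 hours.
T8 lies on that path, so at 13 hours the path becomes 30 hours.
The critical path is still T5→T8→T9→T11; finish is now 30 hours.

T5, T8, T9, T11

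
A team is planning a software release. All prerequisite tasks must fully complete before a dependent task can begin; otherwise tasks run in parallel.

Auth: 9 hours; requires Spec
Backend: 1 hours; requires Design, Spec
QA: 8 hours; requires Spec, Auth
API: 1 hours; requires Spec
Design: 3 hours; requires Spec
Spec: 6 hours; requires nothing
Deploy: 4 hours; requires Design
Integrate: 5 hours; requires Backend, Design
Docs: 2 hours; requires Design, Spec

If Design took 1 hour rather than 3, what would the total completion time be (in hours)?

23

The binding path is Spec→Auth→QA = 6+9+8 = 23; finish at 23 hours.
Design has 8 hours of float (longest path through it is 15).
That remains the longest chain; total 23 hours.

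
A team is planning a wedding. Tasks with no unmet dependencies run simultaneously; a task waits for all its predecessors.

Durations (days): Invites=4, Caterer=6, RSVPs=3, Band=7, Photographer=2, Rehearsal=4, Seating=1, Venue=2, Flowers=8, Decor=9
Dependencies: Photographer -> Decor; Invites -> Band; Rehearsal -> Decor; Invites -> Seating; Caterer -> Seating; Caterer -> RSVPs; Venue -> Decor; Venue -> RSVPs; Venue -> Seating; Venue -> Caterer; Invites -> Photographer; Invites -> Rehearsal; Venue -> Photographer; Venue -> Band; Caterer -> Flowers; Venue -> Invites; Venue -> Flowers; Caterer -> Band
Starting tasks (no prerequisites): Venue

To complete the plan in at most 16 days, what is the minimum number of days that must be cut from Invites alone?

Current finish: 19 days; target: 16.
Invites is on every critical path, so each day cut from Invites cuts the finish by one (this holds down to a finish of 16).
Need 19 − 16 = 3 days off Invites → Invites becomes 1 day, finish becomes 16.

3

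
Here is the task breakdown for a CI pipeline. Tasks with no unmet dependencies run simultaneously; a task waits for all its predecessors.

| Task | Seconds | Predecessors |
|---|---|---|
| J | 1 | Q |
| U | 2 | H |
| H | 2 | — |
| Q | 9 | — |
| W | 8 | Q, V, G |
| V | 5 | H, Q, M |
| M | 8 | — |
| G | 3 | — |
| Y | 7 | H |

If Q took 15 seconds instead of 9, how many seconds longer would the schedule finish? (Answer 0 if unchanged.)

The binding path is Q→V→W = 9+5+8 = 22; finish at 22 seconds.
Q lies on that path, so at 15 seconds the path becomes 28 seconds.
That remains the longest chain; total 28 seconds.
Change in finish: 28 − 22 = +6 seconds.

6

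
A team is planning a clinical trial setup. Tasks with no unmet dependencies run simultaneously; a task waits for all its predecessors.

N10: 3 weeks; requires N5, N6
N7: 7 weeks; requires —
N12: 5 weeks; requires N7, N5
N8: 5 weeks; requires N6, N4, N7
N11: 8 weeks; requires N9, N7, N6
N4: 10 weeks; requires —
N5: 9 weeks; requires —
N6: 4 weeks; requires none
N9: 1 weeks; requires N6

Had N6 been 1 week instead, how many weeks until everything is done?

Baseline: N4→N8 = 10+5 = 15 → 15 weeks.
N6 has 2 weeks of float (longest path through it is 13).
No other chain overtakes it, so the finish is 15 weeks.

15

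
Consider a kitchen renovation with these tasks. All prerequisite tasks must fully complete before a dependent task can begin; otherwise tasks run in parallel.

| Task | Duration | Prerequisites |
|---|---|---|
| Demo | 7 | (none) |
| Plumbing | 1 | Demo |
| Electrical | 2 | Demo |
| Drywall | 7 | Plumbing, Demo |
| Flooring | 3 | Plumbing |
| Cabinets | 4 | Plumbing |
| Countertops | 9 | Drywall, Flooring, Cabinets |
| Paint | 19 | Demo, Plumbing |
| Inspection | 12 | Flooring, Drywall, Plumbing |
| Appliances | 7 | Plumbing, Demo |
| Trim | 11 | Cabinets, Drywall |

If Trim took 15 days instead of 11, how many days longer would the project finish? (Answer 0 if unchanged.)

3

The binding path is Demo→Plumbing→Drywall→Inspection = 7+1+7+12 = 27; finish at 27 days.
Trim is off the critical path — its longest chain is 26 days, giving 1 of slack.
New critical path: Demo→Plumbing→Drywall→Trim = 7+1+7+15 = 30 ⇒ 30 days.
Change in finish: 30 − 27 = +3 days.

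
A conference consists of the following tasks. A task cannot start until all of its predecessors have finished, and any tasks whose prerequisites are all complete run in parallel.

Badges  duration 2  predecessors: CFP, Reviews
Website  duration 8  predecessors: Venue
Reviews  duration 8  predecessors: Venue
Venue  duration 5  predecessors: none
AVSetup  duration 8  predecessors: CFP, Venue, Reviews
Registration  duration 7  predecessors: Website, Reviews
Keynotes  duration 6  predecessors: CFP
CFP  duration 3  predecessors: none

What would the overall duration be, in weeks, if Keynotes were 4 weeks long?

21

The binding path is Venue→Reviews→AVSetup = 5+8+8 = 21; finish at 21 weeks.
The longest path through Keynotes is only 9 weeks, so Keynotes has float 12.
The critical path is still Venue→Reviews→AVSetup; finish is now 21 weeks.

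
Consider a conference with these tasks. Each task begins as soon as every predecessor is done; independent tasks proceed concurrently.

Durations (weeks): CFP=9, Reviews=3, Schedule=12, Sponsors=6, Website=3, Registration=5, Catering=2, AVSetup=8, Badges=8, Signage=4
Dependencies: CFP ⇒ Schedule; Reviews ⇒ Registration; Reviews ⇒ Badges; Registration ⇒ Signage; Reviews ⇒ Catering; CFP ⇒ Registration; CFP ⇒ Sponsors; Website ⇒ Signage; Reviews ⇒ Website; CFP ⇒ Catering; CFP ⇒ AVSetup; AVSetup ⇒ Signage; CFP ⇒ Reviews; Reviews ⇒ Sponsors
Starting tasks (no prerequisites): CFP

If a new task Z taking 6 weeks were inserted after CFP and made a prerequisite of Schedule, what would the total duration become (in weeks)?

Originally the job takes 21 weeks.
With Z inserted, Schedule now waits for max(CFP, Z).
New critical path: CFP→Z→Schedule = 9+6+12 = 27 ⇒ 27 weeks.

27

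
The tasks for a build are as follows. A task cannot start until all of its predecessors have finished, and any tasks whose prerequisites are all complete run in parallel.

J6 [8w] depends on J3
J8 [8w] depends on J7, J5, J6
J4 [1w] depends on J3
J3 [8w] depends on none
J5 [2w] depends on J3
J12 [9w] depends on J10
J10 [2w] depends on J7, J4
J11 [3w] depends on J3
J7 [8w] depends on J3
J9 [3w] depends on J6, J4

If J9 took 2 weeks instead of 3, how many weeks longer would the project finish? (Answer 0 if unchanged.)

Baseline: J3→J7→J10→J12 = 8+8+2+9 = 27 → 27 weeks.
J9 has 8 weeks of float (longest path through it is 19).
That remains the longest chain; total 27 weeks.
Change in finish: 27 − 27 = +0 weeks.

0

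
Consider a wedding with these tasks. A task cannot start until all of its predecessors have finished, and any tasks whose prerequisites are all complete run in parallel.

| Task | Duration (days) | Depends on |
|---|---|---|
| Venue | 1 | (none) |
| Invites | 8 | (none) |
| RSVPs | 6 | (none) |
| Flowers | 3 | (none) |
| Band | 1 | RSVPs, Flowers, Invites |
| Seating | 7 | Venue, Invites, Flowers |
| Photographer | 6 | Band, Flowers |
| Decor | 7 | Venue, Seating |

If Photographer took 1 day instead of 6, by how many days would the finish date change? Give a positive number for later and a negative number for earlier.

Critical path before the change: Invites→Seating→Decor = 8+7+7 = 22 giving 22 days.
Photographer has 7 days of float (longest path through it is 15).
That remains the longest chain; total 22 days.
Change in finish: 22 − 22 = +0 days.

0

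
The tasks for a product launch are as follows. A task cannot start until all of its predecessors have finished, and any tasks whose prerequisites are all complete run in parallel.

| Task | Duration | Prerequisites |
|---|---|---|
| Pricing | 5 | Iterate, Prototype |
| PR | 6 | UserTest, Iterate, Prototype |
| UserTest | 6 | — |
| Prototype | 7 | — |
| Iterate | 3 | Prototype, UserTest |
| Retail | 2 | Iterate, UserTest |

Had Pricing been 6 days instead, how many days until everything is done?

The binding path is Prototype→Iterate→PR = 7+3+6 = 16; finish at 16 days.
The longest path through Pricing is only 15 days, so Pricing has float 1.
New critical path: Prototype→Iterate→Pricing = 7+3+6 = 16 ⇒ 16 days.

16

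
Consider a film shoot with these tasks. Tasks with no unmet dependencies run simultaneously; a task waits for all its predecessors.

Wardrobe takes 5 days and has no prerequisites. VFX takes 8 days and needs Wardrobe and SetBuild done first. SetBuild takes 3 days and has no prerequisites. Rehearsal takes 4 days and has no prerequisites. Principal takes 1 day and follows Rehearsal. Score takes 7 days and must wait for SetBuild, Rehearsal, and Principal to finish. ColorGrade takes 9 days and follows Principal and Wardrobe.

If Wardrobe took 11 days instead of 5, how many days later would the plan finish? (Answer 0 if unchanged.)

Baseline: Wardrobe→ColorGrade = 5+9 = 14 → 14 days.
Since Wardrobe is critical, the +6 change carries straight to that chain (now 20 days).
No other chain overtakes it, so the finish is 20 days.
Change in finish: 20 − 14 = +6 days.

6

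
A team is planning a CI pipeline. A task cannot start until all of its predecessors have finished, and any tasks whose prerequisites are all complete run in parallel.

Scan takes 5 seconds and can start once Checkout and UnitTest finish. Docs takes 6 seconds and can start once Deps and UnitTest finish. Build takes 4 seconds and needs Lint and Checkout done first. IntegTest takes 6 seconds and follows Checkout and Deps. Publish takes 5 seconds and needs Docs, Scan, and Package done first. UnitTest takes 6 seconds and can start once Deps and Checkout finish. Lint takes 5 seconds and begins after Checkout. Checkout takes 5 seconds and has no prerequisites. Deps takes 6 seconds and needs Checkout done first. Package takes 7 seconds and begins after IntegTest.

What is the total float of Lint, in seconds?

15

Checkout→Deps→IntegTest→Package→Publish = 5+6+6+7+5 = 29 sets the makespan at 29 seconds.
The longest chain containing Lint totals 14 seconds.
So Lint can slip 25 − 10 = 15 seconds.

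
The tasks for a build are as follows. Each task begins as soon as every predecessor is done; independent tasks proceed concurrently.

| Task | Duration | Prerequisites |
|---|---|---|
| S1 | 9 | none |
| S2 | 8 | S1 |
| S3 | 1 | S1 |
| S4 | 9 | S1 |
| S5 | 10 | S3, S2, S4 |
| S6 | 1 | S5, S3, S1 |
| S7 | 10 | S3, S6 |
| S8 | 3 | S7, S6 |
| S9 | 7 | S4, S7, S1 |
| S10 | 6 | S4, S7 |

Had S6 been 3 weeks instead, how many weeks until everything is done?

Actual critical path: S1→S4→S5→S6→S7→S9 = 9+9+10+1+10+7 = 46 ⇒ 46 weeks.
S6 lies on that path, so at 3 weeks the path becomes 48 weeks.
That remains the longest chain; total 48 weeks.

48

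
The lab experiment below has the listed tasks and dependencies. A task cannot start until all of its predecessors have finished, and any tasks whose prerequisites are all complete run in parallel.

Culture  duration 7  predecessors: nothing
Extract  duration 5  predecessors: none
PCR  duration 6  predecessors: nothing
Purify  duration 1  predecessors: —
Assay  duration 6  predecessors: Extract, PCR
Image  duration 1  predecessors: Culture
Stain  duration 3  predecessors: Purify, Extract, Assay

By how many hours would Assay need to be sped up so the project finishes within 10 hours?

Current finish: 15 hours; target: 10.
Assay is on every critical path, so each hour cut from Assay cuts the finish by one (this holds down to a finish of 10).
Need 15 − 10 = 5 hours off Assay → Assay becomes 1 hour, finish becomes 10.

5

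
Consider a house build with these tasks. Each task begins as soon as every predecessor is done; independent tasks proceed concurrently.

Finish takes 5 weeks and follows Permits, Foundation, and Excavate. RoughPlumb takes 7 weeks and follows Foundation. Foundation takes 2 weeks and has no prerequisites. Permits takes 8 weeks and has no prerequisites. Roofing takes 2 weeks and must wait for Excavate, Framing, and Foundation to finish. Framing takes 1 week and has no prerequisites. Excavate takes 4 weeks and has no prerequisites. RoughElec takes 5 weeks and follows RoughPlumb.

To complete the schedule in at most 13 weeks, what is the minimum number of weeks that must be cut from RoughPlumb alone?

1

Current finish: 14 weeks; target: 13.
RoughPlumb is on every critical path, so each week cut from RoughPlumb cuts the finish by one (this holds down to a finish of 13).
Need 14 − 13 = 1 week off RoughPlumb → RoughPlumb becomes 6 weeks, finish becomes 13.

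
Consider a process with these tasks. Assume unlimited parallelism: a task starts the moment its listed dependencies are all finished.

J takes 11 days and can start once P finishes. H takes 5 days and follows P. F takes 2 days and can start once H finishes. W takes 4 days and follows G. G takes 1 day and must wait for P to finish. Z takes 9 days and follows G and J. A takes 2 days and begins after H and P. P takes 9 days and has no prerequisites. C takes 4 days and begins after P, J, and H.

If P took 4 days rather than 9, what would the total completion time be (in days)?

24

Critical path before the change: P→J→Z = 9+11+9 = 29 giving 29 days.
P lies on that path, so at 4 days the path becomes 24 days.
No other chain overtakes it, so the finish is 24 days.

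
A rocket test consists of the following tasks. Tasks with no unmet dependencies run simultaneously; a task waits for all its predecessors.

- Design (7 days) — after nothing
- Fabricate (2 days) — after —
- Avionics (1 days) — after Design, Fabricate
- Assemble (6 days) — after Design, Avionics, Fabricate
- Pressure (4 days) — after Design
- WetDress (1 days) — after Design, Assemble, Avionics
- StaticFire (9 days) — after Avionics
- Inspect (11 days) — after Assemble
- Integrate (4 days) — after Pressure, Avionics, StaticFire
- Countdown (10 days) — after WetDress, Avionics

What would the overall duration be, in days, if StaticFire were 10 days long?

25

Critical path before the change: Design→Avionics→Assemble→WetDress→Countdown = 7+1+6+1+10 = 25 giving 25 days.
The longest path through StaticFire is only 21 days, so StaticFire has float 4.
No other chain overtakes it, so the finish is 25 days.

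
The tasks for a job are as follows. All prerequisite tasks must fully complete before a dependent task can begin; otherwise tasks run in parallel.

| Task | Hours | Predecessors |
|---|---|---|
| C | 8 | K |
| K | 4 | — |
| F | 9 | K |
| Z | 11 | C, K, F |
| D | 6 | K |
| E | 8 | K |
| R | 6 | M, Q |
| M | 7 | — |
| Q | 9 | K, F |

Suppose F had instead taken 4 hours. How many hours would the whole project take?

23

Baseline: K→F→Q→R = 4+9+9+6 = 28 → 28 hours.
F is on the critical path; changing it to 4 makes that path 23 hours.
That remains the longest chain; total 23 hours.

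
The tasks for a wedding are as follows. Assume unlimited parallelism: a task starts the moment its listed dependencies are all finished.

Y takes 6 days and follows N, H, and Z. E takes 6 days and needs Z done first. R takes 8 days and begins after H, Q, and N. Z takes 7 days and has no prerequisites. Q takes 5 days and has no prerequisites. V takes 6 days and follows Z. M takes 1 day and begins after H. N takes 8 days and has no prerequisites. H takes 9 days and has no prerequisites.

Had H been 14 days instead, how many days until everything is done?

As given, the longest chain is H→R = 9+8 = 17, so the finish is 17 days.
H lies on that path, so at 14 days the path becomes 22 days.
No other chain overtakes it, so the finish is 22 days.

22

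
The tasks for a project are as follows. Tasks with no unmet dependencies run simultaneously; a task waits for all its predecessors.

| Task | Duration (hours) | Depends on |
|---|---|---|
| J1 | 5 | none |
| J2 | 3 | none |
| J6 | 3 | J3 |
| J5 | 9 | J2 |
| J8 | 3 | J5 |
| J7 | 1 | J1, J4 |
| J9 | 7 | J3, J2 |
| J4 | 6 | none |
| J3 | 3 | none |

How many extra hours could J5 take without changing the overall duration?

0

Critical path: J2→J5→J8 = 3+9+3 = 15, so the finish is 15 hours.
The longest chain containing J5 totals 15 hours.
Slack of J5 = 3 − 3 = 0 hours.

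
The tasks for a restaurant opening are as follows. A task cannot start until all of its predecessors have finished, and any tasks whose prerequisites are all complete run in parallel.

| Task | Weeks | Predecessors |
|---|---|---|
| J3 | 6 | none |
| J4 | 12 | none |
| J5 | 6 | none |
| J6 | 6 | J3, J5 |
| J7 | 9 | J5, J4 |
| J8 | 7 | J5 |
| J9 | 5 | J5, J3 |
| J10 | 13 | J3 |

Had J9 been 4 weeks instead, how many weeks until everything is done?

Actual critical path: J4→J7 = 12+9 = 21 ⇒ 21 weeks.
J9 is off the critical path — its longest chain is 11 weeks, giving 10 of slack.
No other chain overtakes it, so the finish is 21 weeks.

21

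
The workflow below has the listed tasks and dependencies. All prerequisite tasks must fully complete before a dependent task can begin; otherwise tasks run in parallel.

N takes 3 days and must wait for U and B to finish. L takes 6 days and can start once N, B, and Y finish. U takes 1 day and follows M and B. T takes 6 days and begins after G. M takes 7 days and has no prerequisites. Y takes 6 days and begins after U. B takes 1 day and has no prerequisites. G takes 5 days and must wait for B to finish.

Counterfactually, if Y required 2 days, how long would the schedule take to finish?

Critical path before the change: M→U→Y→L = 7+1+6+6 = 20 giving 20 days.
Y is on the critical path; changing it to 2 makes that path 16 days.
New critical path: M→U→N→L = 7+1+3+6 = 17 ⇒ 17 days.

17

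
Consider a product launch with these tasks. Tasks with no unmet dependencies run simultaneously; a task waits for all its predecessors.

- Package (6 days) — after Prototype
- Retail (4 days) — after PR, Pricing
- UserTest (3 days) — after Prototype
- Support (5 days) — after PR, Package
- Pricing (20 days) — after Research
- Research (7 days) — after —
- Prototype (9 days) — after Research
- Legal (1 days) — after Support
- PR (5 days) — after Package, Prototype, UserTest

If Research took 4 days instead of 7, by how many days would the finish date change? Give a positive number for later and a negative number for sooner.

The binding path is Research→Prototype→Package→PR→Support→Legal = 7+9+6+5+5+1 = 33; finish at 33 days.
Since Research is critical, the -3 change carries straight to that chain (now 30 days).
The critical path is still Research→Prototype→Package→PR→Support→Legal; finish is now 30 days.
Change in finish: 30 − 33 = -3 days.

-3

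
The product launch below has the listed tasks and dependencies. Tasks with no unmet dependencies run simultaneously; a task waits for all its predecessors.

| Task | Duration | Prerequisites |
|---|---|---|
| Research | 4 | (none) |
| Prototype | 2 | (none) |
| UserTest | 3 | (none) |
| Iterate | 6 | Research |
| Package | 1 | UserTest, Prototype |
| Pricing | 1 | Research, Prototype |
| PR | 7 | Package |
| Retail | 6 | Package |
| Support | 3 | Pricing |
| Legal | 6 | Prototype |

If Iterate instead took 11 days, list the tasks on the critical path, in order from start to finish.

The binding path is UserTest→Package→PR = 3+1+7 = 11; finish at 11 days.
Iterate is off the critical path — its longest chain is 10 days, giving 1 of slack.
Now Research→Iterate = 4+11 = 15 is longest, so the finish becomes 15 days.

Research, Iterate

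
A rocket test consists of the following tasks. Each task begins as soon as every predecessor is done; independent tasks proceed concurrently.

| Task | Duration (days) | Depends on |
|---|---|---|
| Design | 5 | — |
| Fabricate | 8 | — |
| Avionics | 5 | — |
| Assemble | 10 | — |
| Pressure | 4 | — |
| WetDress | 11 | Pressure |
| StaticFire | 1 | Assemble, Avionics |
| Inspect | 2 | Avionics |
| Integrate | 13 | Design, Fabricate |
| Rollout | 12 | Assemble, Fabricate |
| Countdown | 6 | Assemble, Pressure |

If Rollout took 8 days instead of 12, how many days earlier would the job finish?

Actual critical path: Assemble→Rollout = 10+12 = 22 ⇒ 22 days.
Rollout is on the critical path; changing it to 8 makes that path 18 days.
New critical path: Fabricate→Integrate = 8+13 = 21 ⇒ 21 days.
Change in finish: 21 − 22 = -1 days.

1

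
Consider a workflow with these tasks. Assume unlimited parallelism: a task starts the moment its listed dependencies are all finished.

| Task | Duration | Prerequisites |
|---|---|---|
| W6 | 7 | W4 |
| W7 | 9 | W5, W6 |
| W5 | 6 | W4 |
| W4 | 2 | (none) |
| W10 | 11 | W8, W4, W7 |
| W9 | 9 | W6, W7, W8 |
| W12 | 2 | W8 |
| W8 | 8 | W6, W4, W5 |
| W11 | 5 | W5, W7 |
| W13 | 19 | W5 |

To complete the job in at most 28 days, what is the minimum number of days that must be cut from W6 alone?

1

Current finish: 29 days; target: 28.
W6 is on every critical path, so each day cut from W6 cuts the finish by one (this holds down to a finish of 28).
Need 29 − 28 = 1 day off W6 → W6 becomes 6 days, finish becomes 28.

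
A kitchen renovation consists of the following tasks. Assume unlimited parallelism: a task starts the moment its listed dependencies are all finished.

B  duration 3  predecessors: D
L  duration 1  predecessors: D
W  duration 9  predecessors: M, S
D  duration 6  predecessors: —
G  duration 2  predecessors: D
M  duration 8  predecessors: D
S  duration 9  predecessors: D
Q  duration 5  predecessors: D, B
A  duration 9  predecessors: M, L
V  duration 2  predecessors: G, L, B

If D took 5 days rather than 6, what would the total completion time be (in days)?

23

Actual critical path: D→S→W = 6+9+9 = 24 ⇒ 24 days.
Since D is critical, the -1 change carries straight to that chain (now 23 days).
No other chain overtakes it, so the finish is 23 days.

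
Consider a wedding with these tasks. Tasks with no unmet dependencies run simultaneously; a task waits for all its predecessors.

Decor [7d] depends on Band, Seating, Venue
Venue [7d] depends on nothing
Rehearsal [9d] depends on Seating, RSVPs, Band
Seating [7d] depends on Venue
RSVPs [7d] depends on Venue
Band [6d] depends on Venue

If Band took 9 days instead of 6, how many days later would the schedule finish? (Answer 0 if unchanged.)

2

Actual critical path: Venue→RSVPs→Rehearsal = 7+7+9 = 23 ⇒ 23 days.
The longest path through Band is only 22 days, so Band has float 1.
Now Venue→Band→Rehearsal = 7+9+9 = 25 is longest, so the finish becomes 25 days.
Change in finish: 25 − 23 = +2 days.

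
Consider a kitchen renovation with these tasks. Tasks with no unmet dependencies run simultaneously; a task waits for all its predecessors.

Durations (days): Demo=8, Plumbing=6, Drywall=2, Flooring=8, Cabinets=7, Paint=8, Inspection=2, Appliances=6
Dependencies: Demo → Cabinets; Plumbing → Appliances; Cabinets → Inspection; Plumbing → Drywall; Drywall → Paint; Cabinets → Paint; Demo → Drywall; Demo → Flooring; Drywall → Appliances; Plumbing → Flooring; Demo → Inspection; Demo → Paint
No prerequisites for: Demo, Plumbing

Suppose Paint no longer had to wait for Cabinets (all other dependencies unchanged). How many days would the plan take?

18

Before: longest chain Demo→Cabinets→Paint = 8+7+8 = 23, finish 23.
Without Cabinets→Paint, Paint's earliest start moves from 15 to 10.
The longest chain is now Demo→Drywall→Paint = 8+2+8 = 18, so the plan takes 18 days.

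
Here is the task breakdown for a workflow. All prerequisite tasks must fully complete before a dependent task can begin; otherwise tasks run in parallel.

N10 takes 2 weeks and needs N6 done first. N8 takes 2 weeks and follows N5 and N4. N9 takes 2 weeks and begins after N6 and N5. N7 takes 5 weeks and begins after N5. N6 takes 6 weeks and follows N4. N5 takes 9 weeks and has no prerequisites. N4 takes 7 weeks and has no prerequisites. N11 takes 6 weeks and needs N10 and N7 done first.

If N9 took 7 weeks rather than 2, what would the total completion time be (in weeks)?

As given, the longest chain is N4→N6→N10→N11 = 7+6+2+6 = 21, so the finish is 21 weeks.
N9 has 6 weeks of float (longest path through it is 15).
No other chain overtakes it, so the finish is 21 weeks.

21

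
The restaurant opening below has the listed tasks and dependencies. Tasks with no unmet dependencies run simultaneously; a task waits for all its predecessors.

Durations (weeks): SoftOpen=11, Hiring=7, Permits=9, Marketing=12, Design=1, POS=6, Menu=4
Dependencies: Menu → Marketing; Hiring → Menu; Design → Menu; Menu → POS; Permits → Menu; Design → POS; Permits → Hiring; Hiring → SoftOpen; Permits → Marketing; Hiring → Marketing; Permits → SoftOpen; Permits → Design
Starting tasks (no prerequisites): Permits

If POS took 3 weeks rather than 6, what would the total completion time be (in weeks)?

32

Critical path before the change: Permits→Hiring→Menu→Marketing = 9+7+4+12 = 32 giving 32 weeks.
POS has 6 weeks of float (longest path through it is 26).
No other chain overtakes it, so the finish is 32 weeks.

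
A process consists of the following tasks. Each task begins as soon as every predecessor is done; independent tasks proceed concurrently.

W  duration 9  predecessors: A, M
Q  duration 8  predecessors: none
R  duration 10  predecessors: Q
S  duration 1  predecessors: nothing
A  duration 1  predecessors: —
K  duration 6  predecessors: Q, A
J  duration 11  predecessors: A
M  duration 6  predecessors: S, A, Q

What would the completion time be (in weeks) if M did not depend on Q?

Original critical path: Q→M→W = 8+6+9 = 23 ⇒ 23 weeks.
Without Q→M, M's earliest start moves from 8 to 1.
After: Q→R = 8+10 = 18 → 18 weeks.

18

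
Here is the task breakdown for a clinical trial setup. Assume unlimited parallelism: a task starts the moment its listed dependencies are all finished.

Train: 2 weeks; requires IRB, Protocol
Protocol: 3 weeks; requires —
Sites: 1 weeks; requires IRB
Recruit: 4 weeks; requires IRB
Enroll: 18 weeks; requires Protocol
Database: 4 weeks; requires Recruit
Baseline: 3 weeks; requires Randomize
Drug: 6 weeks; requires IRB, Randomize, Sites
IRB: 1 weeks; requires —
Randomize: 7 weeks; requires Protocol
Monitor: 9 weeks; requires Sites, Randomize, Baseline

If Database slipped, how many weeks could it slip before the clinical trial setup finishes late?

13

The longest chain is Protocol→Randomize→Baseline→Monitor = 3+7+3+9 = 22; overall finish 22 weeks.
The longest chain containing Database totals 9 weeks.
Slack of Database = 18 − 5 = 13 weeks.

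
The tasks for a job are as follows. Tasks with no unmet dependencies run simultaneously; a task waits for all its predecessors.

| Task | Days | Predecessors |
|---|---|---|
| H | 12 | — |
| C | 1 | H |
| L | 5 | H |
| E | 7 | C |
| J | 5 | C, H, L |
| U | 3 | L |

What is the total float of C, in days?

H→L→J = 12+5+5 = 22 sets the makespan at 22 days.
The longest chain containing C totals 20 days.
Slack of C = 14 − 12 = 2 days.

2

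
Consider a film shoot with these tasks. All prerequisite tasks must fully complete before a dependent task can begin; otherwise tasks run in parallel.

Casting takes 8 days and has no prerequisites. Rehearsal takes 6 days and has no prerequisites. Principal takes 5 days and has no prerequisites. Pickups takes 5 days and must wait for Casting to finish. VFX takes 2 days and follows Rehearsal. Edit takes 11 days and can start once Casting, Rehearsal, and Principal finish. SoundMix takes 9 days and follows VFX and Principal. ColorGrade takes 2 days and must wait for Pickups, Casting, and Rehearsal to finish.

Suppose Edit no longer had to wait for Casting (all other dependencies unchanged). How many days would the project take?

Before: longest chain Casting→Edit = 8+11 = 19, finish 19.
Without Casting→Edit, Edit's earliest start moves from 8 to 6.
After: Rehearsal→VFX→SoundMix = 6+2+9 = 17 → 17 days.

17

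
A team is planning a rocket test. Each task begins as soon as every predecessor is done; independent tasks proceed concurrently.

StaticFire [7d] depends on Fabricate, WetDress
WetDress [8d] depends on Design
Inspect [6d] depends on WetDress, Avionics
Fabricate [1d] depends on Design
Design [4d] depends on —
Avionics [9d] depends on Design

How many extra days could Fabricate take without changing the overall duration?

Critical path: Design→Avionics→Inspect = 4+9+6 = 19, so the finish is 19 days.
Fabricate finishes as early as 5 and must finish by 12.
Slack of Fabricate = 11 − 4 = 7 days.

7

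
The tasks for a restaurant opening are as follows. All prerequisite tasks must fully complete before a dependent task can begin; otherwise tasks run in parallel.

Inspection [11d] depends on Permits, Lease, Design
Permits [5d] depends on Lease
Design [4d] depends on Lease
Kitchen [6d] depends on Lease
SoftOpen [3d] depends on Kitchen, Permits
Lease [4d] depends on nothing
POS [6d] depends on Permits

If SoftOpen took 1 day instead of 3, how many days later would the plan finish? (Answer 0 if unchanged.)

0

The binding path is Lease→Permits→Inspection = 4+5+11 = 20; finish at 20 days.
SoftOpen has 7 days of float (longest path through it is 13).
No other chain overtakes it, so the finish is 20 days.
Change in finish: 20 − 20 = +0 days.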